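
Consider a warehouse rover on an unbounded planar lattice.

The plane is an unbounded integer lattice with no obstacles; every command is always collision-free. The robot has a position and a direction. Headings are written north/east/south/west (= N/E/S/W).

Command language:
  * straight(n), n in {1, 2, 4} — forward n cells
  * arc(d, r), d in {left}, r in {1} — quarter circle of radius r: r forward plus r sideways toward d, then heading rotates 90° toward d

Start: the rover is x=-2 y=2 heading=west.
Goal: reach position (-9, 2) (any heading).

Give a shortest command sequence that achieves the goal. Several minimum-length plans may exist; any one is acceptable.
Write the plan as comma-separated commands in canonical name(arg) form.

t0: x=-2 y=2 heading=west
step 1 (straight(4)): x=-6 y=2 heading=west
step 2 (straight(1)): x=-7 y=2 heading=west
step 3 (straight(2)): x=-9 y=2 heading=west
nothing shorter than 3 reaches the goal.

straight(4), straight(1), straight(2)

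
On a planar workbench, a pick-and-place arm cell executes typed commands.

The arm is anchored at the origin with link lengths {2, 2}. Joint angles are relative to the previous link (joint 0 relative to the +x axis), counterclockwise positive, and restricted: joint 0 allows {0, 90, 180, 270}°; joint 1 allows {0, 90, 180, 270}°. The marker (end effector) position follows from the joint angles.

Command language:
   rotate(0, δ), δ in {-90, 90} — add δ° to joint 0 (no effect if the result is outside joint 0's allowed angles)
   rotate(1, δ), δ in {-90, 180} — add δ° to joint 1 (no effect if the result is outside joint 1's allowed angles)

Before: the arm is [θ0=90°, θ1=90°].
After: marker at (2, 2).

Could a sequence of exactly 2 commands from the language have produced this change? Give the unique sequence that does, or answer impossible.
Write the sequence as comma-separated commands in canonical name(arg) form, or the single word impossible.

start: [θ0=90°, θ1=90°]
1. rotate(1, -90) → [θ0=90°, θ1=0°]
2. rotate(1, -90) → [θ0=90°, θ1=270°]
uniquely the one of 16 2-step routes that fits.

rotate(1, -90), rotate(1, -90)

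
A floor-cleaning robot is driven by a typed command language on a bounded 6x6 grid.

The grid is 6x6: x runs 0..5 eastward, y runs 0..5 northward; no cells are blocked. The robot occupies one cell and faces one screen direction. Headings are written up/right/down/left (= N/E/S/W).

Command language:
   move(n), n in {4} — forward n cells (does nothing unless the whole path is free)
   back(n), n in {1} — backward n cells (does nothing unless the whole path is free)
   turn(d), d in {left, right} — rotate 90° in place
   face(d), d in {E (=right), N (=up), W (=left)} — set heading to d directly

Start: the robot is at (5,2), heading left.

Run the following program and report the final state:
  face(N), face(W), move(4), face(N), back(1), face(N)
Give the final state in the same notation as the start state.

t0: at (5,2), heading left
1. face(N) → at (5,2), heading up
2. face(W) → at (5,2), heading left
3. move(4) → at (1,2), heading left
4. face(N) → at (1,2), heading up
5. back(1) → at (1,1), heading up
6. face(N) → at (1,1), heading up

at (1,1), heading up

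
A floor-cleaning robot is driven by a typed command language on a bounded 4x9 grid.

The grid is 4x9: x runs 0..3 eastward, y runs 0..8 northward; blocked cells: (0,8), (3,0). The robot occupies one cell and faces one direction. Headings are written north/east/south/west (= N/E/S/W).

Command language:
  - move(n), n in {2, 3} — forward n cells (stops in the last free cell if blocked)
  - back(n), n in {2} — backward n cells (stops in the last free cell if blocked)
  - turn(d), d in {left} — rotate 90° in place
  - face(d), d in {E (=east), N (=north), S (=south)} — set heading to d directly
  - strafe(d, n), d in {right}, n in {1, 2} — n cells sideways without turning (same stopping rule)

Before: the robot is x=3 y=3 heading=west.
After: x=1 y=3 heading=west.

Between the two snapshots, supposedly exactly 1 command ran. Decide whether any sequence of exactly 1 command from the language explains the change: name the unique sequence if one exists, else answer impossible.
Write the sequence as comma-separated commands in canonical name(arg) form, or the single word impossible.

key: heading stays W — the single command does not turn
t0: x=3 y=3 heading=west
t=1 move(2) ⇒ x=1 y=3 heading=west
no rival 1-sequence matches.

move(2)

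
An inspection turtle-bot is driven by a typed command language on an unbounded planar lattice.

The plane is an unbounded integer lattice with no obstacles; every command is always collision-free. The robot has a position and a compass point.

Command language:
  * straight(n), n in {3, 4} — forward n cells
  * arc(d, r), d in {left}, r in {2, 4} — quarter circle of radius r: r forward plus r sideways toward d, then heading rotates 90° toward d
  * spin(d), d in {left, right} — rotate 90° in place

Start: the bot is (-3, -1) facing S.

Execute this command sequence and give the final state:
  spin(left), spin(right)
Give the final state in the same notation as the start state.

start: (-3, -1) facing S
step 1 (spin(left)): (-3, -1) facing E
step 2 (spin(right)): (-3, -1) facing S

(-3, -1) facing S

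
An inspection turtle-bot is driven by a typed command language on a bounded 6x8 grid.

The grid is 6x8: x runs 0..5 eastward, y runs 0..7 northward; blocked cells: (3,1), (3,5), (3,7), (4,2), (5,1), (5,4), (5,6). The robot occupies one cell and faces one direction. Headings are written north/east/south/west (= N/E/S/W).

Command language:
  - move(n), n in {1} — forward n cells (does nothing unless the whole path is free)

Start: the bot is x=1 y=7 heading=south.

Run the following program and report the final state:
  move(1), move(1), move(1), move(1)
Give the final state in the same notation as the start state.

x=1 y=3 heading=south

start: x=1 y=7 heading=south
step 1 (move(1)): x=1 y=6 heading=south
step 2 (move(1)): x=1 y=5 heading=south
step 3 (move(1)): x=1 y=4 heading=south
step 4 (move(1)): x=1 y=3 heading=south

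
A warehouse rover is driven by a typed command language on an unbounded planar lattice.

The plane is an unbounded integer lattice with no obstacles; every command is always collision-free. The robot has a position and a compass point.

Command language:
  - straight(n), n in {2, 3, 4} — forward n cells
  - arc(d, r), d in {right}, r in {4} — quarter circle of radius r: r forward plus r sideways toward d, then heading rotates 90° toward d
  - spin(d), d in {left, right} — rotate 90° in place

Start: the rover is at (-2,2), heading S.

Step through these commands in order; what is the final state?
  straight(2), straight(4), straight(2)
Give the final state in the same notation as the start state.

at (-2,-6), heading S

initial: at (-2,2), heading S
[1] after straight(2): at (-2,0), heading S
[2] after straight(4): at (-2,-4), heading S
[3] after straight(2): at (-2,-6), heading S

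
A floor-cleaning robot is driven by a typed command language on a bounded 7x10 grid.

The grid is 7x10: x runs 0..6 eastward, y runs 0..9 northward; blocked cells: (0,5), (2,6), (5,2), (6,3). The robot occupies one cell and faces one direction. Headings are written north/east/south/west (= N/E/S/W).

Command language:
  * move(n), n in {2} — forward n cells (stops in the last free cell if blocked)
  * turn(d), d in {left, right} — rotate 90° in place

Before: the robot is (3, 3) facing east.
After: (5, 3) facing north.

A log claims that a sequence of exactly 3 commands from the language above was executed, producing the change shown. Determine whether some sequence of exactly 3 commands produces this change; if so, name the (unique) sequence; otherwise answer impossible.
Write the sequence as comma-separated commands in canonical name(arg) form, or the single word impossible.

move(2), move(2), turn(left)

key: the second move(2) is stopped early by the blocked cell at (6,3)
initial: (3, 3) facing east
[1] after move(2): (5, 3) facing east
[2] after move(2): (5, 3) facing east
[3] after turn(left): (5, 3) facing north
all 27 alternatives checked — unique.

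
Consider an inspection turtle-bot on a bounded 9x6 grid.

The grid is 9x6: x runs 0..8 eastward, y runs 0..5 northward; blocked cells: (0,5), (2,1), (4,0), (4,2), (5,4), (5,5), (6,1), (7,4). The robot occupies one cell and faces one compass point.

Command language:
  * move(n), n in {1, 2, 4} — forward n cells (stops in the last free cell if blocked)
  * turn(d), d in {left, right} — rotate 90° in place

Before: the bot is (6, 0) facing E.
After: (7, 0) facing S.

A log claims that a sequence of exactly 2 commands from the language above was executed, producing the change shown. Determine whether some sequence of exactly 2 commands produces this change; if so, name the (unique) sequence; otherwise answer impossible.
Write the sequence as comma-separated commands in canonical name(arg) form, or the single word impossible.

move(1), turn(right)

key: running turn(right) before move(1) would end elsewhere — order is forced
begin: (6, 0) facing E
t=1 move(1) ⇒ (7, 0) facing E
t=2 turn(right) ⇒ (7, 0) facing S
no rival 2-sequence matches.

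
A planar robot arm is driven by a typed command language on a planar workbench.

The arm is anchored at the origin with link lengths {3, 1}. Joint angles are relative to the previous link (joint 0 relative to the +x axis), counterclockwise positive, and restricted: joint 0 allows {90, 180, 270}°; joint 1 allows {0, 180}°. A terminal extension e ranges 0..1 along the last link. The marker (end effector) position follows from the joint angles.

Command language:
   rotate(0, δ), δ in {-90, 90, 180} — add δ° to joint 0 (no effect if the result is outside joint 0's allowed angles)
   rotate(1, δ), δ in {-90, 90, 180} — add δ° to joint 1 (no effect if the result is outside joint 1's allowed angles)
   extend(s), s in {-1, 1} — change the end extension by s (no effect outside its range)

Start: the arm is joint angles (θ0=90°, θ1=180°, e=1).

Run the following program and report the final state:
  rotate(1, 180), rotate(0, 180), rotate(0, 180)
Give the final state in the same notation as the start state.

joint angles (θ0=90°, θ1=0°, e=1)

from: joint angles (θ0=90°, θ1=180°, e=1)
1. rotate(1, 180) → joint angles (θ0=90°, θ1=0°, e=1)
2. rotate(0, 180) → joint angles (θ0=270°, θ1=0°, e=1)
3. rotate(0, 180) → joint angles (θ0=90°, θ1=0°, e=1)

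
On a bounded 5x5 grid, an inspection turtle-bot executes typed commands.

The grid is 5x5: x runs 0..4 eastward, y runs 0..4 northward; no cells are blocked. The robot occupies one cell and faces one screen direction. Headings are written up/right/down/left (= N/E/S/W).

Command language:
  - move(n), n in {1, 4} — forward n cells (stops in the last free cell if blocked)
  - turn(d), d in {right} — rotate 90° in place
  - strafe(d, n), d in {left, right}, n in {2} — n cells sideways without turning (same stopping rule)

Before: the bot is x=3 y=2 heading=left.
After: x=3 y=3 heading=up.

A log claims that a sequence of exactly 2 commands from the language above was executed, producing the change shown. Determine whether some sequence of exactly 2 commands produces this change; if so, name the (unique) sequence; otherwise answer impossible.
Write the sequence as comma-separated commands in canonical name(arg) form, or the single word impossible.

key: order matters: swapping turn(right) and move(1) lands elsewhere
t0: x=3 y=2 heading=left
1. turn(right) → x=3 y=2 heading=up
2. move(1) → x=3 y=3 heading=up
no other 2-command option fits: unique.

turn(right), move(1)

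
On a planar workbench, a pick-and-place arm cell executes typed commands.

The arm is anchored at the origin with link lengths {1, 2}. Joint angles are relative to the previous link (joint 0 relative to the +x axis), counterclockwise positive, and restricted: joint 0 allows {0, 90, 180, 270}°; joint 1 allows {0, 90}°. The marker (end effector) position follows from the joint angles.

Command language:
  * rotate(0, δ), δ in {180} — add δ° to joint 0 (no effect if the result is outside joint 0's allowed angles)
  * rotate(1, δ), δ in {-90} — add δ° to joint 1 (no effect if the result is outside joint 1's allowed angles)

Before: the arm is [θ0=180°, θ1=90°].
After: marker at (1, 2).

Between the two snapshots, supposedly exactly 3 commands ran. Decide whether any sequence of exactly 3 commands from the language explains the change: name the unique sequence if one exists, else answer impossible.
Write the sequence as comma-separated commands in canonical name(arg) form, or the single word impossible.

rotate(0, 180), rotate(0, 180), rotate(0, 180)

start: [θ0=180°, θ1=90°]
1. rotate(0, 180) → [θ0=0°, θ1=90°]
2. rotate(0, 180) → [θ0=180°, θ1=90°]
3. rotate(0, 180) → [θ0=0°, θ1=90°]
uniquely the one of 8 3-step routes that fits.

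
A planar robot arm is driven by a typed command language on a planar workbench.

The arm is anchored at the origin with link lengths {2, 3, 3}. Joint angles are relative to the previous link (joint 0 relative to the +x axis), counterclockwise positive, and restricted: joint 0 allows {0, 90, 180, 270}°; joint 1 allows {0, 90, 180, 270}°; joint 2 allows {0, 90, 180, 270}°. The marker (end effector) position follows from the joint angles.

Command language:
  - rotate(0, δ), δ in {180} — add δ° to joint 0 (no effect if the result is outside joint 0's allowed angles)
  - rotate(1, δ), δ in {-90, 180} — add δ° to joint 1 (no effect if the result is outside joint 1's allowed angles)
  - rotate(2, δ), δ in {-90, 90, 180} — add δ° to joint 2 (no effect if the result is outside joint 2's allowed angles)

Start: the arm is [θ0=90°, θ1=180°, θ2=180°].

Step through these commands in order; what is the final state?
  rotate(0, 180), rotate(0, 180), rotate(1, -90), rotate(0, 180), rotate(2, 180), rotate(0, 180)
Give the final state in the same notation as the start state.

start: [θ0=90°, θ1=180°, θ2=180°]
[1] after rotate(0, 180): [θ0=270°, θ1=180°, θ2=180°]
[2] after rotate(0, 180): [θ0=90°, θ1=180°, θ2=180°]
[3] after rotate(1, -90): [θ0=90°, θ1=90°, θ2=180°]
[4] after rotate(0, 180): [θ0=270°, θ1=90°, θ2=180°]
[5] after rotate(2, 180): [θ0=270°, θ1=90°, θ2=0°]
[6] after rotate(0, 180): [θ0=90°, θ1=90°, θ2=0°]

[θ0=90°, θ1=90°, θ2=0°]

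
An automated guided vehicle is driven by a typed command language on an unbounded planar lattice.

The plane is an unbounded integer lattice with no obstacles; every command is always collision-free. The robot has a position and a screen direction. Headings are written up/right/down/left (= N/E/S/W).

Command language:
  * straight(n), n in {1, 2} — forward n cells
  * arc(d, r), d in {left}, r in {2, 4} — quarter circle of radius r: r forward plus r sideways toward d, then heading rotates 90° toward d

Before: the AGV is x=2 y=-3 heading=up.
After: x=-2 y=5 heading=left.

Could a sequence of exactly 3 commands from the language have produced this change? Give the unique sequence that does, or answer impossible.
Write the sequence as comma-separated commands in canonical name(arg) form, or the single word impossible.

straight(2), straight(2), arc(left, 4)

key: running arc(left, 4) before straight(2) would end elsewhere — order is forced
t0: x=2 y=-3 heading=up
t=1 straight(2) ⇒ x=2 y=-1 heading=up
t=2 straight(2) ⇒ x=2 y=1 heading=up
t=3 arc(left, 4) ⇒ x=-2 y=5 heading=left
uniquely the one of 64 3-step routes that fits.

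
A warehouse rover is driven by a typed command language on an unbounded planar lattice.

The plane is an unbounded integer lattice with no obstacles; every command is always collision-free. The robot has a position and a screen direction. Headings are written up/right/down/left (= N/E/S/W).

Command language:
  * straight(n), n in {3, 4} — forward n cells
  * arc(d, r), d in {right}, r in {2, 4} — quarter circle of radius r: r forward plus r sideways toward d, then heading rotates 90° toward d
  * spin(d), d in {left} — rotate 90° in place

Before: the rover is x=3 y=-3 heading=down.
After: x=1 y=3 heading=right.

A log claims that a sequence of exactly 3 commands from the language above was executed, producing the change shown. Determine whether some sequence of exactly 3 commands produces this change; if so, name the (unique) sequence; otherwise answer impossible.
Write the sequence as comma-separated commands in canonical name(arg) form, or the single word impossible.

key: running arc(right, 4) before arc(right, 2) would end elsewhere — order is forced
from: x=3 y=-3 heading=down
[1] after arc(right, 2): x=1 y=-5 heading=left
[2] after arc(right, 4): x=-3 y=-1 heading=up
[3] after arc(right, 4): x=1 y=3 heading=right
uniquely the one of 125 3-step routes that fits.

arc(right, 2), arc(right, 4), arc(right, 4)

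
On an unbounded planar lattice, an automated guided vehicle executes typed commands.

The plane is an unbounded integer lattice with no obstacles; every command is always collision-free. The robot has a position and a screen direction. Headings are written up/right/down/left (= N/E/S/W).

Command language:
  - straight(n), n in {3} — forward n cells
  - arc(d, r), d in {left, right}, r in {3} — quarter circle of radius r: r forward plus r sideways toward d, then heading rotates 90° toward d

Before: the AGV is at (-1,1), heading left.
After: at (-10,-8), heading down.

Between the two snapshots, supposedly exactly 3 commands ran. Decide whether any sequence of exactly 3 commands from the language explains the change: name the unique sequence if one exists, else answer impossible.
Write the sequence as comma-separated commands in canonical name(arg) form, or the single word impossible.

arc(left, 3), arc(right, 3), arc(left, 3)

key: cell and facing (now S) both changed — the 3 commands mix motion and turning
t0: at (-1,1), heading left
step 1 (arc(left, 3)): at (-4,-2), heading down
step 2 (arc(right, 3)): at (-7,-5), heading left
step 3 (arc(left, 3)): at (-10,-8), heading down
no other 3-command option fits: unique.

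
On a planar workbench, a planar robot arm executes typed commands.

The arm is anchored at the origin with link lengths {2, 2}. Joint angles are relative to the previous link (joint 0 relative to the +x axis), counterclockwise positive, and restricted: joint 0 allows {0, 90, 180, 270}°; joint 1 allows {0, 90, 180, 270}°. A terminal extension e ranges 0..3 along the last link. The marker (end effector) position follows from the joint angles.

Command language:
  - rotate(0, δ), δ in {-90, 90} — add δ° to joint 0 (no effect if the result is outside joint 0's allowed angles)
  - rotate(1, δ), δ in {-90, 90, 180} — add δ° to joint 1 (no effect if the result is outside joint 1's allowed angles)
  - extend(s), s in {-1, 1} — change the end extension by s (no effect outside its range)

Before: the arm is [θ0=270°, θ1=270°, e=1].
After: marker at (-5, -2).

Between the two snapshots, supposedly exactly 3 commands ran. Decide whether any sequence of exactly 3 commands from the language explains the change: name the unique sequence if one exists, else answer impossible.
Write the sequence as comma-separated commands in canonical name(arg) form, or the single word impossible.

extend(1), extend(1), extend(1)

start: [θ0=270°, θ1=270°, e=1]
t=1 extend(1) ⇒ [θ0=270°, θ1=270°, e=2]
t=2 extend(1) ⇒ [θ0=270°, θ1=270°, e=3]
t=3 extend(1) ⇒ [θ0=270°, θ1=270°, e=3]
no rival 3-sequence matches.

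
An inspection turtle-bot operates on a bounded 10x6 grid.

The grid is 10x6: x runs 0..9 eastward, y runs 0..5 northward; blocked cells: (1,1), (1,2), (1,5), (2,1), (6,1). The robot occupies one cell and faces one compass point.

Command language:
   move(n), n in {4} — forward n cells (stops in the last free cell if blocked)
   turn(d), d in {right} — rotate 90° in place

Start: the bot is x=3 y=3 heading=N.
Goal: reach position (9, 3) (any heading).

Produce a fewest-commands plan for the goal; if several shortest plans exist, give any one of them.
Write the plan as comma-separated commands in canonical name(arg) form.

turn(right), move(4), move(4)

initial: x=3 y=3 heading=N
step 1 (turn(right)): x=3 y=3 heading=E
step 2 (move(4)): x=7 y=3 heading=E
step 3 (move(4)): x=9 y=3 heading=E
nothing shorter than 3 reaches the goal.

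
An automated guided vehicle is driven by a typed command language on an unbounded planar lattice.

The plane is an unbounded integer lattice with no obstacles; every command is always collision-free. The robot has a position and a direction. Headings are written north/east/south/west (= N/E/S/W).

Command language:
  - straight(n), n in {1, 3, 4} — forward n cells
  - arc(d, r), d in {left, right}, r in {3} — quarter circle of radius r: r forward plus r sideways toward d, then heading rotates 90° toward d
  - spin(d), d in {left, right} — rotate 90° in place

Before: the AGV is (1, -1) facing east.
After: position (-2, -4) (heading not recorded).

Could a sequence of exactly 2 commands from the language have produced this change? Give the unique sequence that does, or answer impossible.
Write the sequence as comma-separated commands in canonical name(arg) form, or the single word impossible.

key: order matters: swapping spin(right) and arc(right, 3) lands elsewhere
t0: (1, -1) facing east
1. spin(right) → (1, -1) facing south
2. arc(right, 3) → (-2, -4) facing west
uniquely the one of 49 2-step routes that fits.

spin(right), arc(right, 3)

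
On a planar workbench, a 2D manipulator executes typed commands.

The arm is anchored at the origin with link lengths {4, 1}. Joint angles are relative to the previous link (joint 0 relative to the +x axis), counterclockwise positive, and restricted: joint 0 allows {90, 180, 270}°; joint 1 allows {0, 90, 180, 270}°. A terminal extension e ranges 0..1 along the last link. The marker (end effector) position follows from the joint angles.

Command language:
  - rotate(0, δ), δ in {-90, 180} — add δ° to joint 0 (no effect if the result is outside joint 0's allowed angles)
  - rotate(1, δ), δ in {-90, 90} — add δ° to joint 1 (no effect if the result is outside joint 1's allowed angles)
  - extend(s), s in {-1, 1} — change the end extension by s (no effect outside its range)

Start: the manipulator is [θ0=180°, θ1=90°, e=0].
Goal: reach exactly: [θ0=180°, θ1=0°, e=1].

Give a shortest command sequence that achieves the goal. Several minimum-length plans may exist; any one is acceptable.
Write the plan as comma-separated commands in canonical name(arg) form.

extend(1), rotate(1, -90)

from: [θ0=180°, θ1=90°, e=0]
1. extend(1) → [θ0=180°, θ1=90°, e=1]
2. rotate(1, -90) → [θ0=180°, θ1=0°, e=1]
nothing shorter than 2 reaches the goal.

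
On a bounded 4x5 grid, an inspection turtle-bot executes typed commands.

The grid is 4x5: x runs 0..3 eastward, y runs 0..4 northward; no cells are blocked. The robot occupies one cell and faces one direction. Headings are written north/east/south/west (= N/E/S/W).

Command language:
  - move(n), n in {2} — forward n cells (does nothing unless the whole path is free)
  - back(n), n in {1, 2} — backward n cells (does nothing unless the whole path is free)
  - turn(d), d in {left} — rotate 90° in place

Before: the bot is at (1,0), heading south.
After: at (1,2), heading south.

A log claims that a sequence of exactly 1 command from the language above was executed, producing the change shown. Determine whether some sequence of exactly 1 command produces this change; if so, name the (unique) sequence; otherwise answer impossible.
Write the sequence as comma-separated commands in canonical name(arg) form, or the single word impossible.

back(2)

key: heading stays S — the single command does not turn
start: at (1,0), heading south
[1] after back(2): at (1,2), heading south
uniquely the one of 4 1-step routes that fits.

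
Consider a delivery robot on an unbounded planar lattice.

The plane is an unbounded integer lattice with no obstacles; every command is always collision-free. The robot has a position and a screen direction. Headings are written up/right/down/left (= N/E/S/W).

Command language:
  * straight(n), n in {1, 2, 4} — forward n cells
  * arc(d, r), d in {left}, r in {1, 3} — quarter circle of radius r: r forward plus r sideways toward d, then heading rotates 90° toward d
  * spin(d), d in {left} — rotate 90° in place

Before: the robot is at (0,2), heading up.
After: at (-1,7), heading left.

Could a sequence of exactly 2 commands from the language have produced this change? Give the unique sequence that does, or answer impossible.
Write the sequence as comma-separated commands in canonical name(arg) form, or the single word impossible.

straight(4), arc(left, 1)

key: cell and facing (now W) both changed — the 2 commands mix motion and turning
initial: at (0,2), heading up
1. straight(4) → at (0,6), heading up
2. arc(left, 1) → at (-1,7), heading left
no rival 2-sequence matches.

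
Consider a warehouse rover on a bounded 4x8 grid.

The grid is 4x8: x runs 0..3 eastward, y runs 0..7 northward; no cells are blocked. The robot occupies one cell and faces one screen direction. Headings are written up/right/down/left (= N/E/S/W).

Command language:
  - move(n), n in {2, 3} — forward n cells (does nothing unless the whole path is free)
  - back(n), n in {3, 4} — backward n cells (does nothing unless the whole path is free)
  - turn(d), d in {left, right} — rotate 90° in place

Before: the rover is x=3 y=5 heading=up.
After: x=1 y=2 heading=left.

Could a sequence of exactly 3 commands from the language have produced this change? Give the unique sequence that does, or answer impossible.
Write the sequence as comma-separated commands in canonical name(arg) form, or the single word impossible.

key: position moved to (1,2) AND the heading swung to W — translation plus rotation needed
begin: x=3 y=5 heading=up
t=1 back(3) ⇒ x=3 y=2 heading=up
t=2 turn(left) ⇒ x=3 y=2 heading=left
t=3 move(2) ⇒ x=1 y=2 heading=left
no other 3-command option fits: unique.

back(3), turn(left), move(2)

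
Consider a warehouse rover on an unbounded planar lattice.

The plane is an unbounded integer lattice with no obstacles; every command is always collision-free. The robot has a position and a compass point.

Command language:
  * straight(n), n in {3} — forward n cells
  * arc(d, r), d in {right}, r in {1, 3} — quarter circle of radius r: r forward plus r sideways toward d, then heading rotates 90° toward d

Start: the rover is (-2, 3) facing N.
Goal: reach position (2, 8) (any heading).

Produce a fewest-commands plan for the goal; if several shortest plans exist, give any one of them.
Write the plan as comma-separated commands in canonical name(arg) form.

straight(3), arc(right, 3), arc(right, 1)

begin: (-2, 3) facing N
[1] after straight(3): (-2, 6) facing N
[2] after arc(right, 3): (1, 9) facing E
[3] after arc(right, 1): (2, 8) facing S
no 2-step plan works, so 3 is optimal.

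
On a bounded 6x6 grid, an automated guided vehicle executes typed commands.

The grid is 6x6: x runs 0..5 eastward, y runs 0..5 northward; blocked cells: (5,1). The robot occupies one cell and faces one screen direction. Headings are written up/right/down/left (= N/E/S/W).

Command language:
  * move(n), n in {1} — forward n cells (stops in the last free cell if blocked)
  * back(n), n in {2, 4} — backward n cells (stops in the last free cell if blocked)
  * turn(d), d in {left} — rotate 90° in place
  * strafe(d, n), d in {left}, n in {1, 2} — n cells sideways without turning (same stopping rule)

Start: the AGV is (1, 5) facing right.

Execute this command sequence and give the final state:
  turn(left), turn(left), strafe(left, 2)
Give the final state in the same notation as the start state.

from: (1, 5) facing right
step 1 (turn(left)): (1, 5) facing up
step 2 (turn(left)): (1, 5) facing left
step 3 (strafe(left, 2)): (1, 3) facing left

(1, 3) facing left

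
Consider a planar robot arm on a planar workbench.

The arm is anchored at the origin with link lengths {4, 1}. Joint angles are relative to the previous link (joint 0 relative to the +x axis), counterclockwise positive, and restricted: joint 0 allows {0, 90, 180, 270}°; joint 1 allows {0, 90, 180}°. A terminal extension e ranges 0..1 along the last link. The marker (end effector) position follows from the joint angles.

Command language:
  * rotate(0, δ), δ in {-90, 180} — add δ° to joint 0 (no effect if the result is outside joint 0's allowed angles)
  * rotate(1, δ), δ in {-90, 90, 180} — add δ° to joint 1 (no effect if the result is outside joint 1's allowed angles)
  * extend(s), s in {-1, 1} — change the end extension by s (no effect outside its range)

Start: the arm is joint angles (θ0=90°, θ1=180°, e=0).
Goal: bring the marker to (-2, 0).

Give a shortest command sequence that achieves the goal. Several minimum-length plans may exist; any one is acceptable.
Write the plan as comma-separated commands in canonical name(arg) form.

rotate(0, 180), extend(1), rotate(0, -90)

start: joint angles (θ0=90°, θ1=180°, e=0)
step 1 (rotate(0, 180)): joint angles (θ0=270°, θ1=180°, e=0)
step 2 (extend(1)): joint angles (θ0=270°, θ1=180°, e=1)
step 3 (rotate(0, -90)): joint angles (θ0=180°, θ1=180°, e=1)
nothing shorter than 3 reaches the goal.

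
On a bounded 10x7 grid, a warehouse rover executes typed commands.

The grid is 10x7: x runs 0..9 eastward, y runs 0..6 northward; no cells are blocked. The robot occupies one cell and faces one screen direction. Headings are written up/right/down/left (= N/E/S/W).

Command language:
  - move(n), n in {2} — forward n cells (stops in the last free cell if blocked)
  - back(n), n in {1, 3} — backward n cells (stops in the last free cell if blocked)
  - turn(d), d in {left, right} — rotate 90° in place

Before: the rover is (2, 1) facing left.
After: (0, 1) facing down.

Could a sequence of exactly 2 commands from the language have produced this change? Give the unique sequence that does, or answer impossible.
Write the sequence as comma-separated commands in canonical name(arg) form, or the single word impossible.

key: position moved to (0,1) AND the heading swung to S — translation plus rotation needed
t0: (2, 1) facing left
step 1 (move(2)): (0, 1) facing left
step 2 (turn(left)): (0, 1) facing down
no rival 2-sequence matches.

move(2), turn(left)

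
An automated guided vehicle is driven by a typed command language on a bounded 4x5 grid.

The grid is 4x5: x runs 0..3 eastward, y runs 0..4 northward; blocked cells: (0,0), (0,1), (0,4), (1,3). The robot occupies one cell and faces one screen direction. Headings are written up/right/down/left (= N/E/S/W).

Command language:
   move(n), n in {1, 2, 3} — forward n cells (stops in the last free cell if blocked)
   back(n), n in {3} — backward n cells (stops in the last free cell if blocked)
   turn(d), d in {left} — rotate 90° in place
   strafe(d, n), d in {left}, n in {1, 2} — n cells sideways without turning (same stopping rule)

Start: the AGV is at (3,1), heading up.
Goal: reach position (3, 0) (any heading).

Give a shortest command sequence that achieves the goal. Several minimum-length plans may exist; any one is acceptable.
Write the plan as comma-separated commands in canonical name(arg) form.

back(3)

initial: at (3,1), heading up
t=1 back(3) ⇒ at (3,0), heading up
no 0-step plan works, so 1 is optimal.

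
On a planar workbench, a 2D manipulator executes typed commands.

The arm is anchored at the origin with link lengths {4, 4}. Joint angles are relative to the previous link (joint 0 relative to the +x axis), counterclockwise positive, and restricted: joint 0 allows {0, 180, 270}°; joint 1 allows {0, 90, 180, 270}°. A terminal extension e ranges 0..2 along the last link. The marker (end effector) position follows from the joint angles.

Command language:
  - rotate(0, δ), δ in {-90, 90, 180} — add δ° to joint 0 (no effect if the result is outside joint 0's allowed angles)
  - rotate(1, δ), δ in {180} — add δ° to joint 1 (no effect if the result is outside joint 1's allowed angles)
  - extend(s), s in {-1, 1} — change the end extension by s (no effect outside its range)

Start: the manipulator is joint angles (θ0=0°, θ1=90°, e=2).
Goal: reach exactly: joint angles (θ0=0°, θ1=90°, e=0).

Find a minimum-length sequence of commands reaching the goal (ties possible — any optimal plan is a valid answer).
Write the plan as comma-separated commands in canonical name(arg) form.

extend(-1), extend(-1)

begin: joint angles (θ0=0°, θ1=90°, e=2)
[1] after extend(-1): joint angles (θ0=0°, θ1=90°, e=1)
[2] after extend(-1): joint angles (θ0=0°, θ1=90°, e=0)
nothing shorter than 2 reaches the goal.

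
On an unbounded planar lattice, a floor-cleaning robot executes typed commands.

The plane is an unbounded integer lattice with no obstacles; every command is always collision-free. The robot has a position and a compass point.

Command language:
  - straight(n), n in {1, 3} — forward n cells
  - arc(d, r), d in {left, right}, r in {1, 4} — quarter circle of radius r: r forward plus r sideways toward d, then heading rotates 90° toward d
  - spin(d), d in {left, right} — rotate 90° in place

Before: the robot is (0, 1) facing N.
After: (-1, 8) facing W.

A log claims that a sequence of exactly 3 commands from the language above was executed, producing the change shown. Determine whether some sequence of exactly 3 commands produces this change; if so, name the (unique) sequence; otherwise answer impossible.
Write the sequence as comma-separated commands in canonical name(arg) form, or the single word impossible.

key: running arc(left, 1) before straight(3) would end elsewhere — order is forced
from: (0, 1) facing N
[1] after straight(3): (0, 4) facing N
[2] after straight(3): (0, 7) facing N
[3] after arc(left, 1): (-1, 8) facing W
no rival 3-sequence matches.

straight(3), straight(3), arc(left, 1)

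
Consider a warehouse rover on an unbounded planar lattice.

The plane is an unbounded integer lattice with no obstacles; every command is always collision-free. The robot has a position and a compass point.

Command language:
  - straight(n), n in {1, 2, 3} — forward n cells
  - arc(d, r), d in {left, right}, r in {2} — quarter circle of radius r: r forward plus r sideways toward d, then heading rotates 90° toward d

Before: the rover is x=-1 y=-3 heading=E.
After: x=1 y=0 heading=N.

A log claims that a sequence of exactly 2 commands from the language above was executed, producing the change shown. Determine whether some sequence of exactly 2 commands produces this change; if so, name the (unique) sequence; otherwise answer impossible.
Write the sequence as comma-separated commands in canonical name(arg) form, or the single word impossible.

arc(left, 2), straight(1)

key: order matters: swapping arc(left, 2) and straight(1) lands elsewhere
start: x=-1 y=-3 heading=E
[1] after arc(left, 2): x=1 y=-1 heading=N
[2] after straight(1): x=1 y=0 heading=N
no other 2-command option fits: unique.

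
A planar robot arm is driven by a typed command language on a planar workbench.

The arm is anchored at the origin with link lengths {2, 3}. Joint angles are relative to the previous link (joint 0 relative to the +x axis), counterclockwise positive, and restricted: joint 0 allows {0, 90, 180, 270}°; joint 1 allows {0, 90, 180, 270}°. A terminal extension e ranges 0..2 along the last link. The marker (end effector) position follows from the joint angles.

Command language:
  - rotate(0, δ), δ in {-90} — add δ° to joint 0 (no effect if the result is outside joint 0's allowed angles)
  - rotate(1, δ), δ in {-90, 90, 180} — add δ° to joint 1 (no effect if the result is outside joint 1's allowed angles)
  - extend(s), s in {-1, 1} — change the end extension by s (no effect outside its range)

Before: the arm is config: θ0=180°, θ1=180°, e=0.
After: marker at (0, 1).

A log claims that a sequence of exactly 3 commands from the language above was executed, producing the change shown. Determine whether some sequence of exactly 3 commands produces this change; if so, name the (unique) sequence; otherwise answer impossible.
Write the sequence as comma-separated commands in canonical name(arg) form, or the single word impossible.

rotate(0, -90), rotate(0, -90), rotate(0, -90)

t0: config: θ0=180°, θ1=180°, e=0
[1] after rotate(0, -90): config: θ0=90°, θ1=180°, e=0
[2] after rotate(0, -90): config: θ0=0°, θ1=180°, e=0
[3] after rotate(0, -90): config: θ0=270°, θ1=180°, e=0
uniquely the one of 216 3-step routes that fits.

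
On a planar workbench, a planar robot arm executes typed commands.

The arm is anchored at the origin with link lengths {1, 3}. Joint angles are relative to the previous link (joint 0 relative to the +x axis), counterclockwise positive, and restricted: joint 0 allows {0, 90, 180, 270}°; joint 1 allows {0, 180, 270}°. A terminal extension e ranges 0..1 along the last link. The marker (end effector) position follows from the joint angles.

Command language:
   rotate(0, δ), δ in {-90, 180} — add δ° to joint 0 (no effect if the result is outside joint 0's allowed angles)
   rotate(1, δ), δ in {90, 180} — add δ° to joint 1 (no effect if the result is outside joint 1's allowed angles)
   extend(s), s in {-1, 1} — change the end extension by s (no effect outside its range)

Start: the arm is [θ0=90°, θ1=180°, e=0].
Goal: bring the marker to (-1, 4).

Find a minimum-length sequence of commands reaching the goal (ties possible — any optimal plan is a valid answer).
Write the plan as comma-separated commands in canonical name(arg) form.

rotate(1, 90), extend(1), rotate(0, 180), rotate(0, -90)

initial: [θ0=90°, θ1=180°, e=0]
1. rotate(1, 90) → [θ0=90°, θ1=270°, e=0]
2. extend(1) → [θ0=90°, θ1=270°, e=1]
3. rotate(0, 180) → [θ0=270°, θ1=270°, e=1]
4. rotate(0, -90) → [θ0=180°, θ1=270°, e=1]
nothing shorter than 4 reaches the goal.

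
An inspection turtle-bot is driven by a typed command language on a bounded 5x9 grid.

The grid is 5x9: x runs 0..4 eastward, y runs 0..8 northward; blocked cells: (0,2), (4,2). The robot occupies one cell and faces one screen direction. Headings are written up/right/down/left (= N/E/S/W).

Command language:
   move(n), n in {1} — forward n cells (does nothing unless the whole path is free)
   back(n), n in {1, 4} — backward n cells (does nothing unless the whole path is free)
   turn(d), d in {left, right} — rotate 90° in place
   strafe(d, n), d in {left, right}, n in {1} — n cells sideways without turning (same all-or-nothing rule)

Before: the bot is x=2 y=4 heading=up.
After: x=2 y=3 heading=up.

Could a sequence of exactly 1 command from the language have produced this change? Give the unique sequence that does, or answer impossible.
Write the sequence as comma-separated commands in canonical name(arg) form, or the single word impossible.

back(1)

key: heading stays N — the single command does not turn
t0: x=2 y=4 heading=up
[1] after back(1): x=2 y=3 heading=up
uniquely the one of 7 1-step routes that fits.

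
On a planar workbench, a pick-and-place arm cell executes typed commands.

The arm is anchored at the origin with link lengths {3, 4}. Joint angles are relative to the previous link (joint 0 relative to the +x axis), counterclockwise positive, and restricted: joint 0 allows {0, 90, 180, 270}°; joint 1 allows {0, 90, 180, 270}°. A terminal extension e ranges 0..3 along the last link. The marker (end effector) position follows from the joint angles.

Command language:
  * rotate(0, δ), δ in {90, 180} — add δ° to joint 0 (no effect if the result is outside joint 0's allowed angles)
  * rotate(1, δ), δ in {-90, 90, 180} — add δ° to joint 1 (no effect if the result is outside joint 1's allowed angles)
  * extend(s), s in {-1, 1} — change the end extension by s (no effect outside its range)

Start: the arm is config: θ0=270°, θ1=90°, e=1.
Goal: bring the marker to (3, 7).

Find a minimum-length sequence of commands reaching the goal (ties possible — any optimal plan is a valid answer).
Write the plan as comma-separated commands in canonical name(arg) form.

from: config: θ0=270°, θ1=90°, e=1
step 1 (extend(1)): config: θ0=270°, θ1=90°, e=2
step 2 (extend(1)): config: θ0=270°, θ1=90°, e=3
step 3 (rotate(0, 90)): config: θ0=0°, θ1=90°, e=3
minimal: 3 command(s), checked below 3.

extend(1), extend(1), rotate(0, 90)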